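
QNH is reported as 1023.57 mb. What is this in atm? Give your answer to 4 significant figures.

1 mb = 0.000986923 atm, so 1023.57 × 0.000986923 = 1.010 atm.

1.010 atm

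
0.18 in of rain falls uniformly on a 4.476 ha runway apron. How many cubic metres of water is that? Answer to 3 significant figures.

Depth: 0.18 in × 25.4 = 4.572 mm.
Area: 4.476 ha = 44760 m².
1 mm over 1 m² is 1 L, so volume = 4.572 × 44760 = 204642.72 L = 205 m³.

205 cubic metres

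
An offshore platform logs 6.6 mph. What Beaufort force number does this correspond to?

6.6 mph = 3.0 m/s, which is Beaufort 2 (light breeze, 1.6–3.3 m/s).

Beaufort force 2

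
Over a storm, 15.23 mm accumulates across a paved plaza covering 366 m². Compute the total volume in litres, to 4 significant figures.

5574 litres

1 mm over 1 m² is 1 L, so volume = 15.23 × 366 = 5574.18 L ≈ 5574 L.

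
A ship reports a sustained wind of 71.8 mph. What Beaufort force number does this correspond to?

Beaufort force 11

71.8 mph = 32.1 m/s, which is Beaufort 11 (violent storm, 28.5–32.6 m/s).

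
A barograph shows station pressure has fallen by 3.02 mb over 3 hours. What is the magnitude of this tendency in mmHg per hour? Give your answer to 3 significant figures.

0.755 mmHg per hour

3.02 mb / 3 h × 0.750062 mmHg/mb = 0.755 mmHg/h.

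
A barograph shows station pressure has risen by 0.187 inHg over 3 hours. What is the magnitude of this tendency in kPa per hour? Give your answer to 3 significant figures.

0.187 inHg / 3 h × 3.38639 kPa/inHg = 0.211 kPa/h.

0.211 kPa per hour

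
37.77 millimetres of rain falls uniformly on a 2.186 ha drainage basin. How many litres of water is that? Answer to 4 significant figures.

825700 litres

Area: 2.186 ha = 21860 m².
1 mm over 1 m² is 1 L, so volume = 37.77 × 21860 = 825652.2 L ≈ 825700 L.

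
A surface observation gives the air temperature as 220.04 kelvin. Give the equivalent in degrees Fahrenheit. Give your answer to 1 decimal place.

-63.6 °F

First to °C: -53.11 °C.
Then to °F: -63.6 °F.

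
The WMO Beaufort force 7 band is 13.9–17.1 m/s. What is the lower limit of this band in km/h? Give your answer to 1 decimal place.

13.9–17.1 m/s × 3.6 = 50.0–61.6 km/h.

50.0 km/h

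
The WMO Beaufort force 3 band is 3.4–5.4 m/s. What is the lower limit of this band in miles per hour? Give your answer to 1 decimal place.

3.4–5.4 m/s × 2.237 = 7.6–12.1 mph.

7.6 mph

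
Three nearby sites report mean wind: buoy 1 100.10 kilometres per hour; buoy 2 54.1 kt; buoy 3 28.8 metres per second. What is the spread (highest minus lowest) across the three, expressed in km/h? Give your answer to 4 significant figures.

buoy 2: 54.1 kt = 100.19320 km/h.
buoy 3: 28.8 m/s = 103.68000 km/h.
Spread: 103.68000 − 100.10000 = 3.580 km/h.

3.580 km/h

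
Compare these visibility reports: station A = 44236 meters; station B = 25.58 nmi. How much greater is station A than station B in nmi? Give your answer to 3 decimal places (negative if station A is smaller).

station A: 44236 m = 23.88553 nmi.
Difference: 23.88553 − 25.58000 = -1.694 nmi.

-1.694 nmi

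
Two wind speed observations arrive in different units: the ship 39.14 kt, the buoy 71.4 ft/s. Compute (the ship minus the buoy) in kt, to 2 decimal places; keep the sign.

-3.16 kt

the buoy: 71.4 ft/s = 42.3033 kt.
Difference: 39.1400 − 42.3033 = -3.16 kt.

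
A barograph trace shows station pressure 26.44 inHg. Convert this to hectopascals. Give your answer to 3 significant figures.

895 hPa

1 inHg = 33.8639 hPa, so 26.44 × 33.8639 = 895 hPa.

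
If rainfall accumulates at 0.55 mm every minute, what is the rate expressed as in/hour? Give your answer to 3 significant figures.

1.30 in/hour

0.55 mm/minute × 0.0393701 in/mm × 60 minute/hour = 1.30 in/hour.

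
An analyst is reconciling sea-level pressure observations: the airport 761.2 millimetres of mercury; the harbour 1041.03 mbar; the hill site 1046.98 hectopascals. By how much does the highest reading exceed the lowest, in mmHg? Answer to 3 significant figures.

the harbour: 1041.03 mb = 780.837 mmHg.
the hill site: 1046.98 hPa = 785.299 mmHg.
Spread: 785.299 − 761.200 = 24.1 mmHg.

24.1 mmHg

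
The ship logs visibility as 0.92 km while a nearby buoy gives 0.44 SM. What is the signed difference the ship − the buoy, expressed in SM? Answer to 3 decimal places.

the ship: 0.92 km = 0.57166 SM.
Difference: 0.57166 − 0.44000 = 0.132 SM.

0.132 SM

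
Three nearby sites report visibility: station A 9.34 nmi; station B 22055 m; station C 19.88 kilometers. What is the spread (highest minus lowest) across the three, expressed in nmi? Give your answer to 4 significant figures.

2.569 nmi

station B: 22055 m = 11.90875 nmi.
station C: 19.88 km = 10.73434 nmi.
Spread: 11.90875 − 9.34000 = 2.569 nmi.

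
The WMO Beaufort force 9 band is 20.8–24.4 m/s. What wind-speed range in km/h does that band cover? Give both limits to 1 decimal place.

74.9 to 87.8 km/h

20.8–24.4 m/s × 3.6 = 74.9–87.8 km/h.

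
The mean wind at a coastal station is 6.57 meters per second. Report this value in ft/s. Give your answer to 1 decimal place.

1 m/s = 3.28084 ft/s, so 6.57 × 3.28084 = 21.6 ft/s.

21.6 ft/s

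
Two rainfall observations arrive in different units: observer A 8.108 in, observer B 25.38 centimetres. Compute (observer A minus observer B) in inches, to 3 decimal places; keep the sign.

-1.884 in

observer B: 25.38 cm = 9.99213 in.
Difference: 8.10800 − 9.99213 = -1.884 in.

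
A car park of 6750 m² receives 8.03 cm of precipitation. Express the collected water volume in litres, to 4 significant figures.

542000 litres

Depth: 8.03 cm × 10 = 80.3 mm.
1 mm over 1 m² is 1 L, so volume = 80.3 × 6750 = 542025 L ≈ 542000 L.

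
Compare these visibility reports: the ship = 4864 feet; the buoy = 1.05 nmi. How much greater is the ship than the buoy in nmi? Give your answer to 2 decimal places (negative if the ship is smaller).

-0.25 nmi

the ship: 4864 ft = 0.8005 nmi.
Difference: 0.8005 − 1.0500 = -0.25 nmi.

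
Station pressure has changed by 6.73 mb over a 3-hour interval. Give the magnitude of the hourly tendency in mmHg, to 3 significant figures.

6.73 mb / 3 h × 0.750062 mmHg/mb = 1.68 mmHg/h.

1.68 mmHg per hour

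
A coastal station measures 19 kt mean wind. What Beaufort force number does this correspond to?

19 kt lies in the Beaufort 5 band (fresh breeze, 17–21 kt).

Beaufort force 5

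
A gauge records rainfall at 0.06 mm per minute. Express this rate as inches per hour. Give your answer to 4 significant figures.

0.06 mm/minute × 0.0393701 in/mm × 60 minute/hour = 0.1417 in/hour.

0.1417 in/hour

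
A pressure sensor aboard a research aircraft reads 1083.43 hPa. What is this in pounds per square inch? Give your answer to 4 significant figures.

15.71 psi

1 hPa = 0.0145038 psi, so 1083.43 × 0.0145038 = 15.71 psi.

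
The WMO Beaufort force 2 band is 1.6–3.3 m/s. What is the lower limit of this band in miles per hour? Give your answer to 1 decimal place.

1.6–3.3 m/s × 2.237 = 3.6–7.4 mph.

3.6 mph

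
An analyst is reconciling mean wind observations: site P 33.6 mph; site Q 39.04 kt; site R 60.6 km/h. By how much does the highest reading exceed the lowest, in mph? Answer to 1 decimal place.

11.3 mph

site Q: 39.04 kt = 44.926 mph.
site R: 60.6 km/h = 37.655 mph.
Spread: 44.926 − 33.600 = 11.3 mph.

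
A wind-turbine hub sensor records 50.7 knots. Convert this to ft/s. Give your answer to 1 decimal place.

1 kt = 1.68781 ft/s, so 50.7 × 1.68781 = 85.6 ft/s.

85.6 ft/s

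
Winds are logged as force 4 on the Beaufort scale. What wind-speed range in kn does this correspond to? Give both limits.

11 to 16 kt

Beaufort 4 (moderate breeze) spans 11–16 knots.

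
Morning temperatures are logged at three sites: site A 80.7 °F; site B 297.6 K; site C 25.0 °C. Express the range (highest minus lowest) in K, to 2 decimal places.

2.61 K

site A: 80.7 °F = 27.056 °C.
site B: 297.6 K = 24.450 °C.
Spread: 27.056 − 24.450 = 2.606 °C.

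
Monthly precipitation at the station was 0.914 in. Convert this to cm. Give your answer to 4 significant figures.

2.322 cm

1 in = 2.54 cm, so 0.914 × 2.54 = 2.322 cm.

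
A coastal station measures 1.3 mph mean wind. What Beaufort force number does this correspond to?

1.3 mph = 0.6 m/s, which is Beaufort 1 (light air, 0.3–1.5 m/s).

Beaufort force 1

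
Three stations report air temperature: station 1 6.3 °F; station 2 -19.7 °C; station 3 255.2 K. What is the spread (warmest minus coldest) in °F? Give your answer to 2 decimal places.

station 1: 6.3 °F = -14.278 °C.
station 3: 255.2 K = -17.950 °C.
Spread: (-14.278) − (-19.700) = 5.422 °C = 9.76 °F.

9.76 °F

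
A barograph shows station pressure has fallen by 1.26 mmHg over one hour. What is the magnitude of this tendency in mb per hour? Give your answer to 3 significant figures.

1.68 mb per hour

1.26 mmHg / 1 h × 1.33322 mb/mmHg = 1.68 mb/h.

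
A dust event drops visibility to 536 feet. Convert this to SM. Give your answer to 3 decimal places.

0.102 SM

1 ft = 0.000189394 SM, so 536 × 0.000189394 = 0.102 SM.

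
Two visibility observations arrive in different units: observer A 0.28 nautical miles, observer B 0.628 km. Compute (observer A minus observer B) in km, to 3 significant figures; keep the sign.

observer A: 0.28 nmi = 0.51856 km.
Difference: 0.51856 − 0.62800 = -0.109 km.

-0.109 km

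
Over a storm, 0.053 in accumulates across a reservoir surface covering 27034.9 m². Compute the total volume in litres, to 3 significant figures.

36400 litres

Depth: 0.053 in × 25.4 = 1.3462 mm.
1 mm over 1 m² is 1 L, so volume = 1.3462 × 27034.9 = 36394.382 L ≈ 36400 L.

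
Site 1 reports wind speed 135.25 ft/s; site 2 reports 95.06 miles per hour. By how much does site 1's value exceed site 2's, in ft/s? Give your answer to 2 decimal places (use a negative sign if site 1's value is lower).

site 2: 95.06 mph = 139.4213 ft/s.
Difference: 135.2500 − 139.4213 = -4.17 ft/s.

-4.17 ft/s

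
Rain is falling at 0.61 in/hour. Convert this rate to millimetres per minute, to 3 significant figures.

0.258 mm/minute

0.61 in/hour × 25.4 mm/in × 0.0166667 hour/minute = 0.258 mm/minute.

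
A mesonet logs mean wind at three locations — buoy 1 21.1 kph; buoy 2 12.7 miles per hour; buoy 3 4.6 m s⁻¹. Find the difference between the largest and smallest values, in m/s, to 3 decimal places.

1.261 m/s

buoy 1: 21.1 km/h = 5.86111 m/s.
buoy 2: 12.7 mph = 5.67741 m/s.
Spread: 5.86111 − 4.60000 = 1.261 m/s.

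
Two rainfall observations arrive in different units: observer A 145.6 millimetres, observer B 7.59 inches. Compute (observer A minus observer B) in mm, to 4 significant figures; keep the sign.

observer B: 7.59 in = 192.7860 mm.
Difference: 145.6000 − 192.7860 = -47.19 mm.

-47.19 mm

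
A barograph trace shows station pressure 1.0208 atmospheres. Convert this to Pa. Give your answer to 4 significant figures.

1 atm = 101325 Pa, so 1.0208 × 101325 = 103400 Pa.

103400 Pa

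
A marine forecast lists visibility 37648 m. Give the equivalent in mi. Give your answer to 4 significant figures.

23.39 SM

1 m = 0.000621371 SM, so 37648 × 0.000621371 = 23.39 SM.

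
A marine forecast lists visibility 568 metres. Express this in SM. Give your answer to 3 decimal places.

1 m = 0.000621371 SM, so 568 × 0.000621371 = 0.353 SM.

0.353 SM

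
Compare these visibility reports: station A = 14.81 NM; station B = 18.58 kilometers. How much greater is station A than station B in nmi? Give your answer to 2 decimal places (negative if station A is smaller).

station B: 18.58 km = 10.0324 nmi.
Difference: 14.8100 − 10.0324 = 4.78 nmi.

4.78 nmi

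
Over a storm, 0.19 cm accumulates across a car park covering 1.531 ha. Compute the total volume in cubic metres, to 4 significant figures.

29.09 cubic metres

Depth: 0.19 cm × 10 = 1.9 mm.
Area: 1.531 ha = 15310 m².
1 mm over 1 m² is 1 L, so volume = 1.9 × 15310 = 29089 L = 29.09 m³.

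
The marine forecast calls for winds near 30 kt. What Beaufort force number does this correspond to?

Beaufort force 7

30 kt lies in the Beaufort 7 band (near gale, 28–33 kt).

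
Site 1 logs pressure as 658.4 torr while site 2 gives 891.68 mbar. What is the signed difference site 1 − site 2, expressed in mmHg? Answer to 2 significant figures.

-10 mmHg

site 2: 891.68 mb = 668.81 mmHg.
Difference: 658.40 − 668.81 = -10 mmHg.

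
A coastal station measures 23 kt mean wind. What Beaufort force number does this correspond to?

Beaufort force 6

23 kt lies in the Beaufort 6 band (strong breeze, 22–27 kt).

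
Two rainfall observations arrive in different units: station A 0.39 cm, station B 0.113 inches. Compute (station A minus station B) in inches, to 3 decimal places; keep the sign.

station A: 0.39 cm = 0.15354 in.
Difference: 0.15354 − 0.11300 = 0.041 in.

0.041 in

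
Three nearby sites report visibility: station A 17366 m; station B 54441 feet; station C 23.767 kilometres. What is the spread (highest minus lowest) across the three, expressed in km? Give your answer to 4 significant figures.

station A: 17366 m = 17.36600 km.
station B: 54441 ft = 16.59362 km.
Spread: 23.76700 − 16.59362 = 7.173 km.

7.173 km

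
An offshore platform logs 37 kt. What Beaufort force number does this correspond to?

37 kt lies in the Beaufort 8 band (gale, 34–40 kt).

Beaufort force 8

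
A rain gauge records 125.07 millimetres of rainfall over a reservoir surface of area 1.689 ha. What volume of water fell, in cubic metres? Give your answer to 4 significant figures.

2112 cubic metres

Area: 1.689 ha = 16890 m².
1 mm over 1 m² is 1 L, so volume = 125.07 × 16890 = 2112432.3 L = 2112 m³.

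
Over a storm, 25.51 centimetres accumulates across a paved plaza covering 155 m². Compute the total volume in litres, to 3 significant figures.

39500 litres

Depth: 25.51 cm × 10 = 255.1 mm.
1 mm over 1 m² is 1 L, so volume = 255.1 × 155 = 39540.5 L ≈ 39500 L.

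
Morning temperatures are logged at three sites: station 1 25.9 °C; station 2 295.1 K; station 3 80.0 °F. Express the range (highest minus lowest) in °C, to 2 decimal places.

4.72 °C

station 2: 295.1 K = 21.950 °C.
station 3: 80.0 °F = 26.667 °C.
Spread: 26.667 − 21.950 = 4.717 °C.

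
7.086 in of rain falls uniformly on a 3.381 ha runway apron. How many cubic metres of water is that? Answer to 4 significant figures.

Depth: 7.086 in × 25.4 = 179.9844 mm.
Area: 3.381 ha = 33810 m².
1 mm over 1 m² is 1 L, so volume = 179.9844 × 33810 = 6085272.6 L = 6085 m³.

6085 cubic metres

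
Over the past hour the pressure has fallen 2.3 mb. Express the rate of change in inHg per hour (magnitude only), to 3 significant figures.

2.3 mb / 1 h × 0.02953 inHg/mb = 0.0679 inHg/h.

0.0679 inHg per hour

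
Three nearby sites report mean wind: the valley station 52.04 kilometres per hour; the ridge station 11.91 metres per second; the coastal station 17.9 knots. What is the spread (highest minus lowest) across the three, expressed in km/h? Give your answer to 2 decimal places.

18.89 km/h

the ridge station: 11.91 m/s = 42.8760 km/h.
the coastal station: 17.9 kt = 33.1508 km/h.
Spread: 52.0400 − 33.1508 = 18.89 km/h.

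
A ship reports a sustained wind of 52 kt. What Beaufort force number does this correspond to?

Beaufort force 10

52 kt lies in the Beaufort 10 band (storm, 48–55 kt).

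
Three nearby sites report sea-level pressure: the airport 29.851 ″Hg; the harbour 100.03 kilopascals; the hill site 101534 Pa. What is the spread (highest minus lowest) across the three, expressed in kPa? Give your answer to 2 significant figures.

the airport: 29.851 inHg = 101.087 kPa.
the hill site: 101534 Pa = 101.534 kPa.
Spread: 101.534 − 100.030 = 1.5 kPa.

1.5 kPa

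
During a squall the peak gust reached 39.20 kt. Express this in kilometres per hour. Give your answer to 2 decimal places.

1 kt = 1.852 km/h, so 39.20 × 1.852 = 72.60 km/h.

72.60 km/h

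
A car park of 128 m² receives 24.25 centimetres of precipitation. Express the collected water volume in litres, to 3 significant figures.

Depth: 24.25 cm × 10 = 242.5 mm.
1 mm over 1 m² is 1 L, so volume = 242.5 × 128 = 31040 L ≈ 31000 L.

31000 litres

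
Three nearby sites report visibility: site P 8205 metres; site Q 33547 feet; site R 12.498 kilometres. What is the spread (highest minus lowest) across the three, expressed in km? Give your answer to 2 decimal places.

4.29 km

site P: 8205 m = 8.2050 km.
site Q: 33547 ft = 10.2251 km.
Spread: 12.4980 − 8.2050 = 4.29 km.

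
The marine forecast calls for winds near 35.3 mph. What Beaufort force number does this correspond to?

Beaufort force 7

35.3 mph = 15.8 m/s, which is Beaufort 7 (near gale, 13.9–17.1 m/s).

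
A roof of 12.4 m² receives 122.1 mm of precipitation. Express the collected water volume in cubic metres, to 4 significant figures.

1 mm over 1 m² is 1 L, so volume = 122.1 × 12.4 = 1514.04 L = 1.514 m³.

1.514 cubic metres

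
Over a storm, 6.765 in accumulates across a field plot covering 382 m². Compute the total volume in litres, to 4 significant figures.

Depth: 6.765 in × 25.4 = 171.831 mm.
1 mm over 1 m² is 1 L, so volume = 171.831 × 382 = 65639.442 L ≈ 65640 L.

65640 litres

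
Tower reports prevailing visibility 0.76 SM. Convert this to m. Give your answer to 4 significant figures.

1 SM = 1609.34 m, so 0.76 × 1609.34 = 1223 m.

1223 m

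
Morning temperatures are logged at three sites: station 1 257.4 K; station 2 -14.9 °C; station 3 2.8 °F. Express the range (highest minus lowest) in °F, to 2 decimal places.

station 1: 257.4 K = -15.750 °C.
station 3: 2.8 °F = -16.222 °C.
Spread: (-14.900) − (-16.222) = 1.322 °C = 2.38 °F.

2.38 °F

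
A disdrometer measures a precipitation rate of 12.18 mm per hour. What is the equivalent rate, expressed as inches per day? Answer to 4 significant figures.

11.51 in/day

12.18 mm/hour × 0.0393701 in/mm × 24 hour/day = 11.51 in/day.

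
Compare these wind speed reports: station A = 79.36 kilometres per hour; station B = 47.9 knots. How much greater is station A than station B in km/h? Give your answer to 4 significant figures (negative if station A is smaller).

station B: 47.9 kt = 88.71080 km/h.
Difference: 79.36000 − 88.71080 = -9.351 km/h.

-9.351 km/h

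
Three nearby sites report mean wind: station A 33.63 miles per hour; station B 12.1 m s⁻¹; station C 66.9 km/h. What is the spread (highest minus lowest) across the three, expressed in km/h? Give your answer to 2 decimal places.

station A: 33.63 mph = 54.1222 km/h.
station B: 12.1 m/s = 43.5600 km/h.
Spread: 66.9000 − 43.5600 = 23.34 km/h.

23.34 km/h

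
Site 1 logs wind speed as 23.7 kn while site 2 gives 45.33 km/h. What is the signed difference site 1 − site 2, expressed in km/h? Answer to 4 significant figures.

-1.438 km/h

site 1: 23.7 kt = 43.89240 km/h.
Difference: 43.89240 − 45.33000 = -1.438 km/h.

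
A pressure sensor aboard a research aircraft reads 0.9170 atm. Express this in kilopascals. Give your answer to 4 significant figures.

92.92 kPa

1 atm = 101.325 kPa, so 0.9170 × 101.325 = 92.92 kPa.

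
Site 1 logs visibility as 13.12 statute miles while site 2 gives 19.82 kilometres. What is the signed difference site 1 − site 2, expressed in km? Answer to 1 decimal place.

1.3 km

site 1: 13.12 SM = 21.115 km.
Difference: 21.115 − 19.820 = 1.3 km.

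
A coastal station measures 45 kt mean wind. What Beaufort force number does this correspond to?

Beaufort force 9

45 kt lies in the Beaufort 9 band (strong gale, 41–47 kt).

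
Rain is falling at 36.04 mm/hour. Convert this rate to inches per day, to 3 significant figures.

34.1 in/day

36.04 mm/hour × 0.0393701 in/mm × 24 hour/day = 34.1 in/day.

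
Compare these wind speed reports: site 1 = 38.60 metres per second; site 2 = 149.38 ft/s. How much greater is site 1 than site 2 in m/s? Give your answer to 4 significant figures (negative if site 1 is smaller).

-6.931 m/s

site 2: 149.38 ft/s = 45.53102 m/s.
Difference: 38.60000 − 45.53102 = -6.931 m/s.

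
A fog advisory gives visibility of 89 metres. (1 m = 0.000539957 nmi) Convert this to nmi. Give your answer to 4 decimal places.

0.0481 nmi

1 m = 0.000539957 nmi, so 89 × 0.000539957 = 0.0481 nmi.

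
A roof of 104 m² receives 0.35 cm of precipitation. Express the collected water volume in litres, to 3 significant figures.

364 litres

Depth: 0.35 cm × 10 = 3.5 mm.
1 mm over 1 m² is 1 L, so volume = 3.5 × 104 = 364 L.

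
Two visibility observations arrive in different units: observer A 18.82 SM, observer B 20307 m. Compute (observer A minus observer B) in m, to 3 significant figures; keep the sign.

9980 m

observer A: 18.82 SM = 30287.85 m.
Difference: 30287.85 − 20307.00 = 9980 m.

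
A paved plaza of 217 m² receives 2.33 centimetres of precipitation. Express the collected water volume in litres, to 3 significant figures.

Depth: 2.33 cm × 10 = 23.3 mm.
1 mm over 1 m² is 1 L, so volume = 23.3 × 217 = 5056.1 L ≈ 5060 L.

5060 litres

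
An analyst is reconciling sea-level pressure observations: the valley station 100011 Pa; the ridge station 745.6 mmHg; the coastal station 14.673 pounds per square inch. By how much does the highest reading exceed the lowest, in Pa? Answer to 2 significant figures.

the ridge station: 745.6 mmHg = 99405.17 Pa.
the coastal station: 14.673 psi = 101166.77 Pa.
Spread: 101166.77 − 99405.17 = 1800 Pa.

1800 Pa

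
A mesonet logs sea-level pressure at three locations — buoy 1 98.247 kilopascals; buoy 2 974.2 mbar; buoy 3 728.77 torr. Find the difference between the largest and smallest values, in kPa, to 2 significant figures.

buoy 2: 974.2 mb = 97.420 kPa.
buoy 3: 728.77 mmHg = 97.161 kPa.
Spread: 98.247 − 97.161 = 1.1 kPa.

1.1 kPa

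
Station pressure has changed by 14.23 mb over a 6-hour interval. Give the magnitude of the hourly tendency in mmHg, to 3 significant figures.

1.78 mmHg per hour

14.23 mb / 6 h × 0.750062 mmHg/mb = 1.78 mmHg/h.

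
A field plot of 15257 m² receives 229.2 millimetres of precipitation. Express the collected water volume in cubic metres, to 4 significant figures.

1 mm over 1 m² is 1 L, so volume = 229.2 × 15257 = 3496904.4 L = 3497 m³.

3497 cubic metres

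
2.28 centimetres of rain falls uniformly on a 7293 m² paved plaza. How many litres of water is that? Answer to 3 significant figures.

Depth: 2.28 cm × 10 = 22.8 mm.
1 mm over 1 m² is 1 L, so volume = 22.8 × 7293 = 166280.4 L ≈ 166000 L.

166000 litres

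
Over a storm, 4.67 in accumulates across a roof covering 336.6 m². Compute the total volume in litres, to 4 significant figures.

Depth: 4.67 in × 25.4 = 118.618 mm.
1 mm over 1 m² is 1 L, so volume = 118.618 × 336.6 = 39926.819 L ≈ 39930 L.

39930 litres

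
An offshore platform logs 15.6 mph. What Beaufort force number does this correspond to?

15.6 mph = 7.0 m/s, which is Beaufort 4 (moderate breeze, 5.5–7.9 m/s).

Beaufort force 4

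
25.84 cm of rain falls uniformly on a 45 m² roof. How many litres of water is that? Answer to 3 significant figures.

Depth: 25.84 cm × 10 = 258.4 mm.
1 mm over 1 m² is 1 L, so volume = 258.4 × 45 = 11628 L ≈ 11600 L.

11600 litres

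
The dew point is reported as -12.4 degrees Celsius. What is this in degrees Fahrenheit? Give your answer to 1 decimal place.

°F = °C × 9/5 + 32 = -12.4 × 1.8 + 32 = 9.7 °F.

9.7 °F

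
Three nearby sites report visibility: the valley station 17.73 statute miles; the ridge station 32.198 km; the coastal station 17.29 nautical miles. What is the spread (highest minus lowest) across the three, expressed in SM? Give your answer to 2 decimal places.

2.28 SM

the ridge station: 32.198 km = 20.0069 SM.
the coastal station: 17.29 nmi = 19.8970 SM.
Spread: 20.0069 − 17.7300 = 2.28 SM.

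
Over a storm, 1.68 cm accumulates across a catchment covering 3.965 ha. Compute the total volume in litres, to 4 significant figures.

666100 litres

Depth: 1.68 cm × 10 = 16.8 mm.
Area: 3.965 ha = 39650 m².
1 mm over 1 m² is 1 L, so volume = 16.8 × 39650 = 666120 L ≈ 666100 L.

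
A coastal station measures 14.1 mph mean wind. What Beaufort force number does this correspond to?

Beaufort force 4

14.1 mph = 6.3 m/s, which is Beaufort 4 (moderate breeze, 5.5–7.9 m/s).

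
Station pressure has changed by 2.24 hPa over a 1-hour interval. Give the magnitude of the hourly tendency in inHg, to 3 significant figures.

2.24 hPa / 1 h × 0.02953 inHg/hPa = 0.0661 inHg/h.

0.0661 inHg per hour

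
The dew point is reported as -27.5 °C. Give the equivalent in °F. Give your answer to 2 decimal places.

-17.50 °F

°F = °C × 9/5 + 32 = -27.5 × 1.8 + 32 = -17.50 °F.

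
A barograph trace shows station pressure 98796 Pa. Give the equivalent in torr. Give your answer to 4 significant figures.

741.0 mmHg

1 Pa = 0.00750062 mmHg, so 98796 × 0.00750062 = 741.0 mmHg.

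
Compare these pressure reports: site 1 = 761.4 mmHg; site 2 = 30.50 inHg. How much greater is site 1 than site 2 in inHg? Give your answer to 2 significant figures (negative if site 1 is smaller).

site 1: 761.4 mmHg = 29.9764 inHg.
Difference: 29.9764 − 30.5000 = -0.52 inHg.

-0.52 inHg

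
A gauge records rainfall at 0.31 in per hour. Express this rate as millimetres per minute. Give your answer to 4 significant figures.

0.1312 mm/minute

0.31 in/hour × 25.4 mm/in × 0.0166667 hour/minute = 0.1312 mm/minute.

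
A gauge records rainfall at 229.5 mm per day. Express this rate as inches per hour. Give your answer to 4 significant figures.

0.3765 in/hour

229.5 mm/day × 0.0393701 in/mm × 0.0416667 day/hour = 0.3765 in/hour.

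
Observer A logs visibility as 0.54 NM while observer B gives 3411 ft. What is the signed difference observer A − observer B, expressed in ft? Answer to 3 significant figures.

-130 ft

observer A: 0.54 nmi = 3281.10 ft.
Difference: 3281.10 − 3411.00 = -130 ft.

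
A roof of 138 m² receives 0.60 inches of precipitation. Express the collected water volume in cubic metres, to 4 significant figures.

Depth: 0.60 in × 25.4 = 15.24 mm.
1 mm over 1 m² is 1 L, so volume = 15.24 × 138 = 2103.12 L = 2.103 m³.

2.103 cubic metres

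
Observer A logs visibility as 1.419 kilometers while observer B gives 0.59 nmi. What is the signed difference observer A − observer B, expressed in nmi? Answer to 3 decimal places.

0.176 nmi

observer A: 1.419 km = 0.76620 nmi.
Difference: 0.76620 − 0.59000 = 0.176 nmi.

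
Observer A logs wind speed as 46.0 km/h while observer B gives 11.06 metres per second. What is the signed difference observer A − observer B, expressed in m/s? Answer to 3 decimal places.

1.718 m/s

observer A: 46.0 km/h = 12.77778 m/s.
Difference: 12.77778 − 11.06000 = 1.718 m/s.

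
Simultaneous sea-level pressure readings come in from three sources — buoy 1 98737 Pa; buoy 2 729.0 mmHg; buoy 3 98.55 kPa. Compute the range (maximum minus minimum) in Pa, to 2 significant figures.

1500 Pa

buoy 2: 729.0 mmHg = 97192.02 Pa.
buoy 3: 98.55 kPa = 98550.00 Pa.
Spread: 98737.00 − 97192.02 = 1500 Pa.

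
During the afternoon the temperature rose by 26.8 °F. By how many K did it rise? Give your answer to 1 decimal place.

Converting a difference, only the 9/5 scale factor applies: ΔK = 26.8 × 0.5556 = 14.9 K.

14.9 K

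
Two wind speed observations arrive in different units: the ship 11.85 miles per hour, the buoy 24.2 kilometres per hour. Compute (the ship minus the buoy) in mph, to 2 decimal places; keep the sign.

-3.19 mph

the buoy: 24.2 km/h = 15.0372 mph.
Difference: 11.8500 − 15.0372 = -3.19 mph.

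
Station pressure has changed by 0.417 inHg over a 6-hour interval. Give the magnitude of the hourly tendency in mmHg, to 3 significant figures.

0.417 inHg / 6 h × 25.4 mmHg/inHg = 1.77 mmHg/h.

1.77 mmHg per hour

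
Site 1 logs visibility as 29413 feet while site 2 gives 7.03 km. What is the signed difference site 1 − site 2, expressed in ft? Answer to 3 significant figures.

site 2: 7.03 km = 23064.30 ft.
Difference: 29413.00 − 23064.30 = 6350 ft.

6350 ft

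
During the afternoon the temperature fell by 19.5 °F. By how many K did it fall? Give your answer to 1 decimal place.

10.8 K

For a temperature change the 32° offset cancels: ΔK = 19.5 × 0.5556 = 10.8 K.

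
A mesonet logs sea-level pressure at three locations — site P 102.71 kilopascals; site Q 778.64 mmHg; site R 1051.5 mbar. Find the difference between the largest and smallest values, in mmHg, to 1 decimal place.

18.3 mmHg

site P: 102.71 kPa = 770.388 mmHg.
site R: 1051.5 mb = 788.690 mmHg.
Spread: 788.690 − 770.388 = 18.3 mmHg.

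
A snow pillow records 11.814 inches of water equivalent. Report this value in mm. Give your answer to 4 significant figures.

300.1 mm

1 in = 25.4 mm, so 11.814 × 25.4 = 300.1 mm.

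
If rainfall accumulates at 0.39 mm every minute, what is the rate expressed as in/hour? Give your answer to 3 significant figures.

0.921 in/hour

0.39 mm/minute × 0.0393701 in/mm × 60 minute/hour = 0.921 in/hour.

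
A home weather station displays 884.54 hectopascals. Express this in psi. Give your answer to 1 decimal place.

12.8 psi

1 hPa = 0.0145038 psi, so 884.54 × 0.0145038 = 12.8 psi.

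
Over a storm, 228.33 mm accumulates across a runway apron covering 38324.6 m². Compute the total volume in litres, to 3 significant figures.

8750000 litres

1 mm over 1 m² is 1 L, so volume = 228.33 × 38324.6 = 8750655.9 L ≈ 8750000 L.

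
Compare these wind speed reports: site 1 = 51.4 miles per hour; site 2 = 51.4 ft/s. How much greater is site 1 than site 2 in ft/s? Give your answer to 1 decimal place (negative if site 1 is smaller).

24.0 ft/s

site 1: 51.4 mph = 75.387 ft/s.
Difference: 75.387 − 51.400 = 24.0 ft/s.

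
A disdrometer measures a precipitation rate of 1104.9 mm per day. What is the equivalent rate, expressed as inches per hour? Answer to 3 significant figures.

1104.9 mm/day × 0.0393701 in/mm × 0.0416667 day/hour = 1.81 in/hour.

1.81 in/hour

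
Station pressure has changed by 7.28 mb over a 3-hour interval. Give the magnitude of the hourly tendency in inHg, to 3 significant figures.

7.28 mb / 3 h × 0.02953 inHg/mb = 0.0717 inHg/h.

0.0717 inHg per hour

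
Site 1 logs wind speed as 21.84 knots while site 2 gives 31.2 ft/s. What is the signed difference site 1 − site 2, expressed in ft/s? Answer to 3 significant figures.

5.66 ft/s

site 1: 21.84 kt = 36.8618 ft/s.
Difference: 36.8618 − 31.2000 = 5.66 ft/s.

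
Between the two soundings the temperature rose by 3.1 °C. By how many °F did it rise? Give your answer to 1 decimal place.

A change of 1 °C equals a change of 1.8 °F: Δ°F = 3.1 × 1.8 = 5.6 °F.

5.6 °F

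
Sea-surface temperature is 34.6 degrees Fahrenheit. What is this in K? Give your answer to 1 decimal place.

First to °C: 1.44 °C.
Then to K: 274.6 K.

274.6 K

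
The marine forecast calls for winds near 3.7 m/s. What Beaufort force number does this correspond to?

Beaufort force 3

3.7 m/s lies in the Beaufort 3 band (gentle breeze, 3.4–5.4 m/s).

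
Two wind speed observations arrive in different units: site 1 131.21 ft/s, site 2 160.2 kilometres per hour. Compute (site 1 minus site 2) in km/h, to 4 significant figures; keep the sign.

site 1: 131.21 ft/s = 143.9741 km/h.
Difference: 143.9741 − 160.2000 = -16.23 km/h.

-16.23 km/h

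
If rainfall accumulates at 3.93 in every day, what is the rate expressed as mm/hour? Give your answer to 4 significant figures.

3.93 in/day × 25.4 mm/in × 0.0416667 day/hour = 4.159 mm/hour.

4.159 mm/hour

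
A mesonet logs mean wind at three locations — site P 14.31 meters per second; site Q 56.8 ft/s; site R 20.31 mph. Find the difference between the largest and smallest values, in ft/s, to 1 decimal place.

site P: 14.31 m/s = 46.949 ft/s.
site R: 20.31 mph = 29.788 ft/s.
Spread: 56.800 − 29.788 = 27.0 ft/s.

27.0 ft/s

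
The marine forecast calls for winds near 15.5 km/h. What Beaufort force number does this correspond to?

15.5 km/h = 4.3 m/s, which is Beaufort 3 (gentle breeze, 3.4–5.4 m/s).

Beaufort force 3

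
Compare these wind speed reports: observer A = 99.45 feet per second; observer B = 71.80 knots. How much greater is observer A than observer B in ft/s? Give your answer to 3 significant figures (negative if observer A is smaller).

-21.7 ft/s

observer B: 71.80 kt = 121.185 ft/s.
Difference: 99.450 − 121.185 = -21.7 ft/s.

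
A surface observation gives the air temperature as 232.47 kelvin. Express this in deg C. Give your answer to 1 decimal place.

-40.7 °C

°C = 232.47 − 273.15 = -40.7 °C.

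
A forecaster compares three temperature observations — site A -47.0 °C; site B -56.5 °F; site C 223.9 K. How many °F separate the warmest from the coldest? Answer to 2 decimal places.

site B: -56.5 °F = -49.167 °C.
site C: 223.9 K = -49.250 °C.
Spread: (-47.000) − (-49.250) = 2.250 °C = 4.05 °F.

4.05 °F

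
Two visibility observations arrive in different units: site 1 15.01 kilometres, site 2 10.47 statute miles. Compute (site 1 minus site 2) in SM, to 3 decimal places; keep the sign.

site 1: 15.01 km = 9.32678 SM.
Difference: 9.32678 − 10.47000 = -1.143 SM.

-1.143 SM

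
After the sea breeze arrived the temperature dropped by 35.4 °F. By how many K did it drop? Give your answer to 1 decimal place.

19.7 K

Converting a difference, only the 9/5 scale factor applies: ΔK = 35.4 × 0.5556 = 19.7 K.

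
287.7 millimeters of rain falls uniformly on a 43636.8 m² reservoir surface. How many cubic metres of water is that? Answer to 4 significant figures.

1 mm over 1 m² is 1 L, so volume = 287.7 × 43636.8 = 12554307 L = 12550 m³.

12550 cubic metres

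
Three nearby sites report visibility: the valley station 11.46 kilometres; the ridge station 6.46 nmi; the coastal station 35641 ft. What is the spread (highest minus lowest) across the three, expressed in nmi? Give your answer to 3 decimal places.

the valley station: 11.46 km = 6.18790 nmi.
the coastal station: 35641 ft = 5.86575 nmi.
Spread: 6.46000 − 5.86575 = 0.594 nmi.

0.594 nmi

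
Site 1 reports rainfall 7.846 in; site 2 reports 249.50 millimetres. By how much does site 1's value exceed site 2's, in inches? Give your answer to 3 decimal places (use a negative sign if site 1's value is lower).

-1.977 in

site 2: 249.50 mm = 9.82283 in.
Difference: 7.84600 − 9.82283 = -1.977 in.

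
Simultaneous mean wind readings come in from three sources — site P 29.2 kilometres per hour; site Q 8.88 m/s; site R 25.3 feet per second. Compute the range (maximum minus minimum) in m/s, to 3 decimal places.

site P: 29.2 km/h = 8.11111 m/s.
site R: 25.3 ft/s = 7.71144 m/s.
Spread: 8.88000 − 7.71144 = 1.169 m/s.

1.169 m/s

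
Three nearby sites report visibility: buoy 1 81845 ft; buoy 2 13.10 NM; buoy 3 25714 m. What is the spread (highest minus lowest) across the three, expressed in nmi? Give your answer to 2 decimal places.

0.78 nmi

buoy 1: 81845 ft = 13.4700 nmi.
buoy 3: 25714 m = 13.8844 nmi.
Spread: 13.8844 − 13.1000 = 0.78 nmi.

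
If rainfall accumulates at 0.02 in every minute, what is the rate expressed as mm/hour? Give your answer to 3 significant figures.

0.02 in/minute × 25.4 mm/in × 60 minute/hour = 30.5 mm/hour.

30.5 mm/hour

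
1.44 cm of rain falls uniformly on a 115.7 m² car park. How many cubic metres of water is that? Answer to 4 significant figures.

Depth: 1.44 cm × 10 = 14.4 mm.
1 mm over 1 m² is 1 L, so volume = 14.4 × 115.7 = 1666.08 L = 1.666 m³.

1.666 cubic metres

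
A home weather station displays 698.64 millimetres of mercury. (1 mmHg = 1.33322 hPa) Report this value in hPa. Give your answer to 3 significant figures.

1 mmHg = 1.33322 hPa, so 698.64 × 1.33322 = 931 hPa.

931 hPa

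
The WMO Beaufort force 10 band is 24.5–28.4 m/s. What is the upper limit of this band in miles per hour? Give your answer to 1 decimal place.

63.5 mph

24.5–28.4 m/s × 2.237 = 54.8–63.5 mph.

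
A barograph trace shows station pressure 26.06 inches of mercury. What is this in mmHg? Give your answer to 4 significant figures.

661.9 mmHg

1 inHg = 25.4 mmHg, so 26.06 × 25.4 = 661.9 mmHg.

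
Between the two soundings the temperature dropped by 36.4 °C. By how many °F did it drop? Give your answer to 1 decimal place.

65.5 °F

A change of 1 °C equals a change of 1.8 °F: Δ°F = 36.4 × 1.8 = 65.5 °F.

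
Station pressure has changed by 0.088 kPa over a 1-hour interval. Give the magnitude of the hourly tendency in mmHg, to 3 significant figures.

0.088 kPa / 1 h × 7.50062 mmHg/kPa = 0.660 mmHg/h.

0.660 mmHg per hour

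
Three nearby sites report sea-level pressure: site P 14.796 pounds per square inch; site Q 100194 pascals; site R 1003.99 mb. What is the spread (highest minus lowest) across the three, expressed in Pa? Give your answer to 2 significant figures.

1800 Pa

site P: 14.796 psi = 102014.83 Pa.
site R: 1003.99 mb = 100399.00 Pa.
Spread: 102014.83 − 100194.00 = 1800 Pa.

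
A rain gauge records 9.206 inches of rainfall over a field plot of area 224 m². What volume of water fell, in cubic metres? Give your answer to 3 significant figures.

Depth: 9.206 in × 25.4 = 233.8324 mm.
1 mm over 1 m² is 1 L, so volume = 233.8324 × 224 = 52378.458 L = 52.4 m³.

52.4 cubic metres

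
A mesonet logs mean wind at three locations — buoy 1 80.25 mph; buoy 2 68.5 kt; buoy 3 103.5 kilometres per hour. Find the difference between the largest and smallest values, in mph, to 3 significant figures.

15.9 mph

buoy 2: 68.5 kt = 78.828 mph.
buoy 3: 103.5 km/h = 64.312 mph.
Spread: 80.250 − 64.312 = 15.9 mph.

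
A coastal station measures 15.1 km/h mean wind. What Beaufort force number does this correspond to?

Beaufort force 3

15.1 km/h = 4.2 m/s, which is Beaufort 3 (gentle breeze, 3.4–5.4 m/s).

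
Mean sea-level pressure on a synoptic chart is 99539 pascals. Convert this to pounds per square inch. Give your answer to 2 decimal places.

14.44 psi

1 Pa = 0.000145038 psi, so 99539 × 0.000145038 = 14.44 psi.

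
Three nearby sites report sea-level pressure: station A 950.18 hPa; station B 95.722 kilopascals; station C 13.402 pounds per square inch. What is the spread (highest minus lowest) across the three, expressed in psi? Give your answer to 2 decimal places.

0.48 psi

station A: 950.18 hPa = 13.7812 psi.
station B: 95.722 kPa = 13.8833 psi.
Spread: 13.8833 − 13.4020 = 0.48 psi.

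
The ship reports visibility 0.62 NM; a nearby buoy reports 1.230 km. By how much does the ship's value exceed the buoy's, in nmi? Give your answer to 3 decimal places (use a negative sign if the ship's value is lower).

the buoy: 1.230 km = 0.66415 nmi.
Difference: 0.62000 − 0.66415 = -0.044 nmi.

-0.044 nmi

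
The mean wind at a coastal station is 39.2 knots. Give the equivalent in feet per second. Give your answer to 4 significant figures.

66.16 ft/s

1 kt = 1.68781 ft/s, so 39.2 × 1.68781 = 66.16 ft/s.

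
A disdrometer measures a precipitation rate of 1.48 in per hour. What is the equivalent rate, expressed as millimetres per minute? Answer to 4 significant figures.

0.6265 mm/minute

1.48 in/hour × 25.4 mm/in × 0.0166667 hour/minute = 0.6265 mm/minute.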